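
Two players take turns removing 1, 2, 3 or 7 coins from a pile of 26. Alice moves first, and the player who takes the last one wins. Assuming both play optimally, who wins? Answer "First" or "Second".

W/L table (W = player to move can force a win):
i:   0  1  2  3  4  5  6  7  8  9 10 11 12 13 14 15 16 17 18 19 20 21 22 23 24 25 26
     L  W  W  W  L  W  W  W  L  W  W  W  L  W  W  W  L  W  W  W  L  W  W  W  L  W  W
Position 26 is W, so the first player wins.

First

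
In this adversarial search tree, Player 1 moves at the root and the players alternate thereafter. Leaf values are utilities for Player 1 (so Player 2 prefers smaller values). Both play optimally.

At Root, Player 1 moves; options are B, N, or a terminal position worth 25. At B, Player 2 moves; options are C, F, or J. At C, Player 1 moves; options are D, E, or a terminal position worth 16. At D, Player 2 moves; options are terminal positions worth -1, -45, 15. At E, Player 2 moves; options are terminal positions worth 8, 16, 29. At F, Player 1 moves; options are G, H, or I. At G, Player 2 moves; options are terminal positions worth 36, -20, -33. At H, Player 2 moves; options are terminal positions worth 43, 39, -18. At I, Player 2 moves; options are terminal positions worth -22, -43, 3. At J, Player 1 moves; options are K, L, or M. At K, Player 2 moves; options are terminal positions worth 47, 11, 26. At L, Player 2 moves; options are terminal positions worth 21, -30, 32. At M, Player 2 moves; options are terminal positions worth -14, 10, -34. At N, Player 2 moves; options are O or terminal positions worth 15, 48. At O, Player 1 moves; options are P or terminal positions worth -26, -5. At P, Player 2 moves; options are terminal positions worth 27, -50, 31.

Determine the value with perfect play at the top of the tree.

25

D (Player 2): min(-1, -45, 15) = -45
E (Player 2): min(8, 16, 29) = 8
C (Player 1): max(-45, 8, 16) = 16
G (Player 2): min(36, -20, -33) = -33
H (Player 2): min(43, 39, -18) = -18
I (Player 2): min(-22, -43, 3) = -43
F (Player 1): max(-33, -18, -43) = -18
K (Player 2): min(47, 11, 26) = 11
L (Player 2): min(21, -30, 32) = -30
M (Player 2): min(-14, 10, -34) = -34
J (Player 1): max(11, -30, -34) = 11
B (Player 2): min(16, -18, 11) = -18
P (Player 2): min(27, -50, 31) = -50
O (Player 1): max(-50, -26, -5) = -5
N (Player 2): min(-5, 15, 48) = -5
Root (Player 1): max(-18, -5, 25) = 25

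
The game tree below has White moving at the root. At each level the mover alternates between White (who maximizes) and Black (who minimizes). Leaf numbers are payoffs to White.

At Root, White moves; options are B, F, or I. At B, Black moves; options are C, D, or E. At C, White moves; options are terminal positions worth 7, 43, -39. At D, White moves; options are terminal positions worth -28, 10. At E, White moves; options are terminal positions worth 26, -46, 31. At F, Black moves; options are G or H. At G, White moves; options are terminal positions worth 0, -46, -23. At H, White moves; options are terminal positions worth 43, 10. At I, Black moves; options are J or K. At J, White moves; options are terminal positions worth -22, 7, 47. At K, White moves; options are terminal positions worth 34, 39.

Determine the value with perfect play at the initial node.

C (White): max(7, 43, -39) = 43
D (White): max(-28, 10) = 10
E (White): max(26, -46, 31) = 31
B (Black): min(43, 10, 31) = 10
G (White): max(0, -46, -23) = 0
H (White): max(43, 10) = 43
F (Black): min(0, 43) = 0
J (White): max(-22, 7, 47) = 47
K (White): max(34, 39) = 39
I (Black): min(47, 39) = 39
Root (White): max(10, 0, 39) = 39

39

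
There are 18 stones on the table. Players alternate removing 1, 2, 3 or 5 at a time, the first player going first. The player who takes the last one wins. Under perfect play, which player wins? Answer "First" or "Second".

First

i:   0  1  2  3  4  5  6  7  8  9 10 11 12 13 14 15 16 17 18
     L  W  W  W  L  W  W  W  L  W  W  W  L  W  W  W  L  W  W
Position 18 is W, so the first player wins.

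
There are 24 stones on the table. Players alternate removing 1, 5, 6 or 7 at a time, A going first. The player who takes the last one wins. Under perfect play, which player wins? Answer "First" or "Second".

Second

Compute winning (W) and losing (L) positions by backward induction:
i:   0  1  2  3  4  5  6  7  8  9 10 11 12 13 14 15 16 17 18 19 20 21 22 23 24
     L  W  L  W  L  W  W  W  W  W  W  W  L  W  L  W  L  W  W  W  W  W  W  W  L
Position 24 is L, so the second player wins.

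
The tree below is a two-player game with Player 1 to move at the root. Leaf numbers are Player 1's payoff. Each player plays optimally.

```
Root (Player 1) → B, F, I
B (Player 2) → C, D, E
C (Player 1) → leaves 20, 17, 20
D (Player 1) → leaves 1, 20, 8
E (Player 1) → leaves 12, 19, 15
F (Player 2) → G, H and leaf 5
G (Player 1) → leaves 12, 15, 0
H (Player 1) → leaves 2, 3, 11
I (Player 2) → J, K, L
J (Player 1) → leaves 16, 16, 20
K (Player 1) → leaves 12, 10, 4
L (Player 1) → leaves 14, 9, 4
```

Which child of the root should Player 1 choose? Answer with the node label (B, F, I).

B

C (Player 1): max(20, 17, 20) = 20
D (Player 1): max(1, 20, 8) = 20
E (Player 1): max(12, 19, 15) = 19
B (Player 2): min(20, 20, 19) = 19
G (Player 1): max(12, 15, 0) = 15
H (Player 1): max(2, 3, 11) = 11
F (Player 2): min(15, 11, 5) = 5
J (Player 1): max(16, 16, 20) = 20
K (Player 1): max(12, 10, 4) = 12
L (Player 1): max(14, 9, 4) = 14
I (Player 2): min(20, 12, 14) = 12
Root (Player 1): max(19, 5, 12) = 19
Player 1 picks the child with the highest value: B (value 19).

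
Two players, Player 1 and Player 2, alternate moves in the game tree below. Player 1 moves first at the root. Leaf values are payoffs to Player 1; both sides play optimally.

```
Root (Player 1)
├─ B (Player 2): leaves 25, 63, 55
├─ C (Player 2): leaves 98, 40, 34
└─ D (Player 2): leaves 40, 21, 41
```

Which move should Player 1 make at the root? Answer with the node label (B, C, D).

B (Player 2): min(25, 63, 55) = 25
C (Player 2): min(98, 40, 34) = 34
D (Player 2): min(40, 21, 41) = 21
Root (Player 1): max(25, 34, 21) = 34
Player 1 picks the child with the highest value: C (value 34).

C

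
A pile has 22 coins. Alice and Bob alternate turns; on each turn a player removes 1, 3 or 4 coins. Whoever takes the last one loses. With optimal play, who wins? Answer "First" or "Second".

Second

Compute winning (W) and losing (L) positions by backward induction:
i:   0  1  2  3  4  5  6  7  8  9 10 11 12 13 14 15 16 17 18 19 20 21 22
     W  L  W  L  W  W  W  W  L  W  L  W  W  W  W  L  W  L  W  W  W  W  L
Position 22 is L, so the second player wins.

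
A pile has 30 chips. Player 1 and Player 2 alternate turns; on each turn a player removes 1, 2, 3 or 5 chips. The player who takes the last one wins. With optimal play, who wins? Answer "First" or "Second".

First

Compute winning (W) and losing (L) positions by backward induction:
i:   0  1  2  3  4  5  6  7  8  9 10 11 12 13 14 15 16 17 18 19 20 21 22 23 24 25 26 27 28 29 30
     L  W  W  W  L  W  W  W  L  W  W  W  L  W  W  W  L  W  W  W  L  W  W  W  L  W  W  W  L  W  W
Position 30 is W, so the first player wins.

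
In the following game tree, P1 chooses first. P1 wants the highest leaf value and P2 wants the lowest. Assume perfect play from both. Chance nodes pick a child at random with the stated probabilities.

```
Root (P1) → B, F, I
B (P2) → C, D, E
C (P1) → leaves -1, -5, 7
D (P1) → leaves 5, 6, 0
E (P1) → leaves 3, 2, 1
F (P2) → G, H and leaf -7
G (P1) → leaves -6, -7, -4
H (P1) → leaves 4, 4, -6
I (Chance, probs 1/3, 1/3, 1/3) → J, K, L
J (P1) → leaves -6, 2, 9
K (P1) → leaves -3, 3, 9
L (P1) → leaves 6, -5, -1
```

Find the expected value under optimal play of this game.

8

C (P1): max(-1, -5, 7) = 7
D (P1): max(5, 6, 0) = 6
E (P1): max(3, 2, 1) = 3
B (P2): min(7, 6, 3) = 3
G (P1): max(-6, -7, -4) = -4
H (P1): max(4, 4, -6) = 4
F (P2): min(-4, 4, -7) = -7
J (P1): max(-6, 2, 9) = 9
K (P1): max(-3, 3, 9) = 9
L (P1): max(6, -5, -1) = 6
I (Chance): 1/3·9 + 1/3·9 + 1/3·6 = 8
Root (P1): max(3, -7, 8) = 8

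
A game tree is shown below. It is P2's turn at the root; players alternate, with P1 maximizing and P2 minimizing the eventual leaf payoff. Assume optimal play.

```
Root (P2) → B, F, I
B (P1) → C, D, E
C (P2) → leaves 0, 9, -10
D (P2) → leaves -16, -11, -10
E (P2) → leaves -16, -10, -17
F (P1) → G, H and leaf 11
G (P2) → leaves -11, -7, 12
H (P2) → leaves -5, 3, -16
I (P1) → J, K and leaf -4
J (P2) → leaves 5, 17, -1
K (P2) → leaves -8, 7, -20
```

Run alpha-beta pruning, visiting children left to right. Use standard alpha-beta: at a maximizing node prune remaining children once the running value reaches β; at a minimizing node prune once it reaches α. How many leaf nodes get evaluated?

C [α=-∞,β=+∞]: v=-10
D [α=-10,β=+∞]: v=-16 after child 1 ≤ α → α-cutoff, skip 2
E [α=-10,β=+∞]: v=-16 after child 1 ≤ α → α-cutoff, skip 2
B [α=-∞,β=+∞]: v=-10
G [α=-∞,β=-10]: v=-11
H [α=-11,β=-10]: v=-16
F [α=-∞,β=-10]: v=11
J [α=-∞,β=-10]: v=-1
I [α=-∞,β=-10]: v=-1 after child 1 ≥ β → β-cutoff, skip 2
Root [α=-∞,β=+∞]: v=-10
Leaves evaluated: 15 of 23.

15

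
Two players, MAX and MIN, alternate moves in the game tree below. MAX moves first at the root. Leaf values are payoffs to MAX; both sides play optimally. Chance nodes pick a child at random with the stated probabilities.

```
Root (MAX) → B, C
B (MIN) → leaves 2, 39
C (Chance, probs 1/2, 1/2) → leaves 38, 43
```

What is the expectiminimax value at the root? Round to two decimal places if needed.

40.5

B (MIN): min(2, 39) = 2
C (Chance): 1/2·38 + 1/2·43 = 40.5
Root (MAX): max(2, 40.5) = 40.5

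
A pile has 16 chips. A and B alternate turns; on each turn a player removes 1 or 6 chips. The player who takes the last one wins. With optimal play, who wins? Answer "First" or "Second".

Second

Compute winning (W) and losing (L) positions by backward induction:
i:   0  1  2  3  4  5  6  7  8  9 10 11 12 13 14 15 16
     L  W  L  W  L  W  W  L  W  L  W  L  W  W  L  W  L
Position 16 is L, so the second player wins.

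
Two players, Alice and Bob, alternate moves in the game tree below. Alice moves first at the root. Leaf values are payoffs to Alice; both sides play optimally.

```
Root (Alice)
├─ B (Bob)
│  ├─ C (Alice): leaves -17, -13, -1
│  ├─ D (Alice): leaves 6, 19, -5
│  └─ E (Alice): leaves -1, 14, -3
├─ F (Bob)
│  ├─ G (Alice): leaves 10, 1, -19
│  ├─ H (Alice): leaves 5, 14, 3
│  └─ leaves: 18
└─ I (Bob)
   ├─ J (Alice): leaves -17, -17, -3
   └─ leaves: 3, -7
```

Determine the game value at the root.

C (Alice): max(-17, -13, -1) = -1
D (Alice): max(6, 19, -5) = 19
E (Alice): max(-1, 14, -3) = 14
B (Bob): min(-1, 19, 14) = -1
G (Alice): max(10, 1, -19) = 10
H (Alice): max(5, 14, 3) = 14
F (Bob): min(10, 14, 18) = 10
J (Alice): max(-17, -17, -3) = -3
I (Bob): min(-3, 3, -7) = -7
Root (Alice): max(-1, 10, -7) = 10

10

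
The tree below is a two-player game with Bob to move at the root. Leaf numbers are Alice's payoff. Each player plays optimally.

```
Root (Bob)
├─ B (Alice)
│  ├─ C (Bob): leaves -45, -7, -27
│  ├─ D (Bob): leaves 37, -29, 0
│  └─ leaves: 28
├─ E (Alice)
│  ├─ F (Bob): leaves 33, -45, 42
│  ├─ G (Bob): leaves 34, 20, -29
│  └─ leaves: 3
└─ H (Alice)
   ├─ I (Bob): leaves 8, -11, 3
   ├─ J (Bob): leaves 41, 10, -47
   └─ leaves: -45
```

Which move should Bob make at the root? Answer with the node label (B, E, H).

C (Bob): min(-45, -7, -27) = -45
D (Bob): min(37, -29, 0) = -29
B (Alice): max(-45, -29, 28) = 28
F (Bob): min(33, -45, 42) = -45
G (Bob): min(34, 20, -29) = -29
E (Alice): max(-45, -29, 3) = 3
I (Bob): min(8, -11, 3) = -11
J (Bob): min(41, 10, -47) = -47
H (Alice): max(-11, -47, -45) = -11
Root (Bob): min(28, 3, -11) = -11
Bob picks the child with the lowest value: H (value -11).

H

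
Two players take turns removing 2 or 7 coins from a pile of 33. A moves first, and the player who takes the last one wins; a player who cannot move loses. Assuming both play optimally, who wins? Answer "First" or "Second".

W/L table (W = player to move can force a win):
i:   0  1  2  3  4  5  6  7  8  9 10 11 12 13 14 15 16 17 18 19 20 21 22 23 24 25 26 27 28 29 30 31 32 33
     L  L  W  W  L  L  W  W  W  L  L  W  W  L  L  W  W  W  L  L  W  W  L  L  W  W  W  L  L  W  W  L  L  W
Position 33 is W, so the first player wins.

First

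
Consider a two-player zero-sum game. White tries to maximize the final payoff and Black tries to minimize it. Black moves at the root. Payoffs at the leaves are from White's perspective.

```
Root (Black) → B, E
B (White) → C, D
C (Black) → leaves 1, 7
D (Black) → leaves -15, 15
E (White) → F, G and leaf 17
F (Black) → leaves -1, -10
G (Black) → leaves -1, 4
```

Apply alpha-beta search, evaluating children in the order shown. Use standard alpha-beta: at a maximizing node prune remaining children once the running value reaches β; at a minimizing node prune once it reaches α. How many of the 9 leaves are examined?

C [α=-∞,β=+∞]: v=1
D [α=1,β=+∞]: v=-15 after child 1 ≤ α → α-cutoff, skip 1
B [α=-∞,β=+∞]: v=1
F [α=-∞,β=1]: v=-10
G [α=-10,β=1]: v=-1
E [α=-∞,β=1]: v=17
Root [α=-∞,β=+∞]: v=1
Leaves evaluated: 8 of 9.

8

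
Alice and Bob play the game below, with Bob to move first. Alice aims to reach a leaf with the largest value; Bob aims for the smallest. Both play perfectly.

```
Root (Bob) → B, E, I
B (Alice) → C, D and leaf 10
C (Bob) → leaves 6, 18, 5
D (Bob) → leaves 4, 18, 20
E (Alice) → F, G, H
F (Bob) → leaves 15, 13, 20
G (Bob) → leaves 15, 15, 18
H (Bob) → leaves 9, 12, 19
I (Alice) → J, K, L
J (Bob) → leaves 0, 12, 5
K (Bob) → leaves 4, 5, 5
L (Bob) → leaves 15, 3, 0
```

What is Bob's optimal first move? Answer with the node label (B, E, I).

I

C (Bob): min(6, 18, 5) = 5
D (Bob): min(4, 18, 20) = 4
B (Alice): max(5, 4, 10) = 10
F (Bob): min(15, 13, 20) = 13
G (Bob): min(15, 15, 18) = 15
H (Bob): min(9, 12, 19) = 9
E (Alice): max(13, 15, 9) = 15
J (Bob): min(0, 12, 5) = 0
K (Bob): min(4, 5, 5) = 4
L (Bob): min(15, 3, 0) = 0
I (Alice): max(0, 4, 0) = 4
Root (Bob): min(10, 15, 4) = 4
Bob picks the child with the lowest value: I (value 4).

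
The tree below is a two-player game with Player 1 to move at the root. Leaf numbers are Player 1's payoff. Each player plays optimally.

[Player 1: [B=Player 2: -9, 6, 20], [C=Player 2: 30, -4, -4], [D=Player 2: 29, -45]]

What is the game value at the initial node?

B (Player 2): min(-9, 6, 20) = -9
C (Player 2): min(30, -4, -4) = -4
D (Player 2): min(29, -45) = -45
Root (Player 1): max(-9, -4, -45) = -4

-4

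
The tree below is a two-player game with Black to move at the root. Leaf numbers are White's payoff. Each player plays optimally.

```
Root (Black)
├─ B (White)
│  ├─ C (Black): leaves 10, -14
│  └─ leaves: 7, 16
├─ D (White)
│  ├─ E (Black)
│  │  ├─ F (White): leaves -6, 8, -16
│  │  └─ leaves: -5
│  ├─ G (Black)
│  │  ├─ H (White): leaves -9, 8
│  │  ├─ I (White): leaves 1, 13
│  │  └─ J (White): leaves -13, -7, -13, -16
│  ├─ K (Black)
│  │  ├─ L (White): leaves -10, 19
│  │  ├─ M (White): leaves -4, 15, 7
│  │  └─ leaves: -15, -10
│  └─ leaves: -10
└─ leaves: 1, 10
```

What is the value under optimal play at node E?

-5

F: max(-6, 8, -16) = 8
E: min(8, -5) = -5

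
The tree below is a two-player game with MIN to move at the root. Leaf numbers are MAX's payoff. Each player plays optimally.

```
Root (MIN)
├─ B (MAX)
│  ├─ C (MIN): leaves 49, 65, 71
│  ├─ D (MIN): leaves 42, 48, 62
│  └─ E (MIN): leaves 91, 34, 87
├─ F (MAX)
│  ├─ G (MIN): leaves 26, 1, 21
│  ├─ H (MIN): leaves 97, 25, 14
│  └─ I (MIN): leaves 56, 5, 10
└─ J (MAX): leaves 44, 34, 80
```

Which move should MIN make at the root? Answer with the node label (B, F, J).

F

C (MIN): min(49, 65, 71) = 49
D (MIN): min(42, 48, 62) = 42
E (MIN): min(91, 34, 87) = 34
B (MAX): max(49, 42, 34) = 49
G (MIN): min(26, 1, 21) = 1
H (MIN): min(97, 25, 14) = 14
I (MIN): min(56, 5, 10) = 5
F (MAX): max(1, 14, 5) = 14
J (MAX): max(44, 34, 80) = 80
Root (MIN): min(49, 14, 80) = 14
MIN picks the child with the lowest value: F (value 14).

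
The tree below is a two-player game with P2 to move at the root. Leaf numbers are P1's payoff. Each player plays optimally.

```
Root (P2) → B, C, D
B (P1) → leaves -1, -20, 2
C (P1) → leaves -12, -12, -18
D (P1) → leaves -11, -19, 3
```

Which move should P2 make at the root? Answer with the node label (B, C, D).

B (P1): max(-1, -20, 2) = 2
C (P1): max(-12, -12, -18) = -12
D (P1): max(-11, -19, 3) = 3
Root (P2): min(2, -12, 3) = -12
P2 picks the child with the lowest value: C (value -12).

C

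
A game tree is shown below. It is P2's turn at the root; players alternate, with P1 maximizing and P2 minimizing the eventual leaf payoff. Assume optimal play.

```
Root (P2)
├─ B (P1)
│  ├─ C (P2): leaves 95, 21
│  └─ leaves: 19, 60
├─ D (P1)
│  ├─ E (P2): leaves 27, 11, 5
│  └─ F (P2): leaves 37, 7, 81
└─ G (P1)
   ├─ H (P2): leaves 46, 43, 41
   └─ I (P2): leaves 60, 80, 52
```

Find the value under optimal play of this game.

7

C (P2): min(95, 21) = 21
B (P1): max(21, 19, 60) = 60
E (P2): min(27, 11, 5) = 5
F (P2): min(37, 7, 81) = 7
D (P1): max(5, 7) = 7
H (P2): min(46, 43, 41) = 41
I (P2): min(60, 80, 52) = 52
G (P1): max(41, 52) = 52
Root (P2): min(60, 7, 52) = 7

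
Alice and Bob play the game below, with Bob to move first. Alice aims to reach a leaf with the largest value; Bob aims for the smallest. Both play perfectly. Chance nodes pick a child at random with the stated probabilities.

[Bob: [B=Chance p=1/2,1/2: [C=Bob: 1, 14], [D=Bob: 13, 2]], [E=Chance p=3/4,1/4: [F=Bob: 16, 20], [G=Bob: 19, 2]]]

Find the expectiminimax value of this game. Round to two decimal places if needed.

1.5

C (Bob): min(1, 14) = 1
D (Bob): min(13, 2) = 2
B (Chance): 1/2·1 + 1/2·2 = 1.5
F (Bob): min(16, 20) = 16
G (Bob): min(19, 2) = 2
E (Chance): 3/4·16 + 1/4·2 = 12.5
Root (Bob): min(1.5, 12.5) = 1.5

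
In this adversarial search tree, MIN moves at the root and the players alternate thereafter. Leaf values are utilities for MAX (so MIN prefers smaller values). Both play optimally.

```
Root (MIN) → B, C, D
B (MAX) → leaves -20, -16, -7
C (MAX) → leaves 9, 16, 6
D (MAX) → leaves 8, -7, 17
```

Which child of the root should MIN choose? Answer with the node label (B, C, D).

B (MAX): max(-20, -16, -7) = -7
C (MAX): max(9, 16, 6) = 16
D (MAX): max(8, -7, 17) = 17
Root (MIN): min(-7, 16, 17) = -7
MIN picks the child with the lowest value: B (value -7).

B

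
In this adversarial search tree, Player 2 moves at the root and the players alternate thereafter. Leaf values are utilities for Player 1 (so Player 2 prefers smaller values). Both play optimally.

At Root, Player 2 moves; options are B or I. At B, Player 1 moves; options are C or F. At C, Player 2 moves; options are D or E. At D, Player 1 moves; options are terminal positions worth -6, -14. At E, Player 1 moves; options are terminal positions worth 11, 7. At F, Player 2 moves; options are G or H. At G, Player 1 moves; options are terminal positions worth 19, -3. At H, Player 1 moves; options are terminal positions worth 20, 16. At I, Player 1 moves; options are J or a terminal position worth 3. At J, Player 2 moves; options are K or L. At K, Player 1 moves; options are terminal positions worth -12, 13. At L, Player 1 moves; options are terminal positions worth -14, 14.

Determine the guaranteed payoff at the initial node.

13

D (Player 1): max(-6, -14) = -6
E (Player 1): max(11, 7) = 11
C (Player 2): min(-6, 11) = -6
G (Player 1): max(19, -3) = 19
H (Player 1): max(20, 16) = 20
F (Player 2): min(19, 20) = 19
B (Player 1): max(-6, 19) = 19
K (Player 1): max(-12, 13) = 13
L (Player 1): max(-14, 14) = 14
J (Player 2): min(13, 14) = 13
I (Player 1): max(13, 3) = 13
Root (Player 2): min(19, 13) = 13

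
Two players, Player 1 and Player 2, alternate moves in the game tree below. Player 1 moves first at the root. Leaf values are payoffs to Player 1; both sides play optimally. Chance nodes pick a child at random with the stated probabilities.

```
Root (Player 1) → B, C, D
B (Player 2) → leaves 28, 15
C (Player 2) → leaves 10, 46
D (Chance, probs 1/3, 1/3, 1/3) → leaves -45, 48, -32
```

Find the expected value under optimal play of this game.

15

B (Player 2): min(28, 15) = 15
C (Player 2): min(10, 46) = 10
D (Chance): 1/3·-45 + 1/3·48 + 1/3·-32 = -9.67
Root (Player 1): max(15, 10, -9.67) = 15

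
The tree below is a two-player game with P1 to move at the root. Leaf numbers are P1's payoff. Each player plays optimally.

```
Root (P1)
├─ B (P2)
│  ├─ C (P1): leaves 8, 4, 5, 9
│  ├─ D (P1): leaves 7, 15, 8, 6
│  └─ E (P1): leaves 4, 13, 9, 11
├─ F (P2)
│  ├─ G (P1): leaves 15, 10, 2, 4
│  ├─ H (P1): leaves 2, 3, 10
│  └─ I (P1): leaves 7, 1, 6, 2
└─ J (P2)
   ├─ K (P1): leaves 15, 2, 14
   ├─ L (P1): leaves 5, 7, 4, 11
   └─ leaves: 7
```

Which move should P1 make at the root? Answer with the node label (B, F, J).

C (P1): max(8, 4, 5, 9) = 9
D (P1): max(7, 15, 8, 6) = 15
E (P1): max(4, 13, 9, 11) = 13
B (P2): min(9, 15, 13) = 9
G (P1): max(15, 10, 2, 4) = 15
H (P1): max(2, 3, 10) = 10
I (P1): max(7, 1, 6, 2) = 7
F (P2): min(15, 10, 7) = 7
K (P1): max(15, 2, 14) = 15
L (P1): max(5, 7, 4, 11) = 11
J (P2): min(15, 11, 7) = 7
Root (P1): max(9, 7, 7) = 9
P1 picks the child with the highest value: B (value 9).

B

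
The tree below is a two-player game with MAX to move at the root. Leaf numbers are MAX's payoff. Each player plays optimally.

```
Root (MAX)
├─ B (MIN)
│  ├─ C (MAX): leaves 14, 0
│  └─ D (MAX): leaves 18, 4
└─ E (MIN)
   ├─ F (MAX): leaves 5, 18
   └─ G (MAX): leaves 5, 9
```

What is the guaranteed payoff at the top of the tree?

C (MAX): max(14, 0) = 14
D (MAX): max(18, 4) = 18
B (MIN): min(14, 18) = 14
F (MAX): max(5, 18) = 18
G (MAX): max(5, 9) = 9
E (MIN): min(18, 9) = 9
Root (MAX): max(14, 9) = 14

14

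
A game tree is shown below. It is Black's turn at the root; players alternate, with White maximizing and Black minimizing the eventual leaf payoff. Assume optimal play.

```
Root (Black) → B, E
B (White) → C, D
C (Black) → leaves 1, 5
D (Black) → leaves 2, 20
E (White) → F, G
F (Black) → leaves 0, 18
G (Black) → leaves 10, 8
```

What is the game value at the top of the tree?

2

C (Black): min(1, 5) = 1
D (Black): min(2, 20) = 2
B (White): max(1, 2) = 2
F (Black): min(0, 18) = 0
G (Black): min(10, 8) = 8
E (White): max(0, 8) = 8
Root (Black): min(2, 8) = 2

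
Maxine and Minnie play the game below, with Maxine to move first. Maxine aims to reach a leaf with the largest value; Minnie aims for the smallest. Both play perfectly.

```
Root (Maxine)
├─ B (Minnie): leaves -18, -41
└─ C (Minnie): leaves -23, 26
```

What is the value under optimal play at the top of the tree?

B (Minnie): min(-18, -41) = -41
C (Minnie): min(-23, 26) = -23
Root (Maxine): max(-41, -23) = -23

-23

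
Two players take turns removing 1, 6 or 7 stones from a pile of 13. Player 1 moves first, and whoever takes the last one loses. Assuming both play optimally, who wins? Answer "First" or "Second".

i:   0  1  2  3  4  5  6  7  8  9 10 11 12 13
     W  L  W  L  W  L  W  W  W  W  W  W  W  L
Position 13 is L, so the second player wins.

Second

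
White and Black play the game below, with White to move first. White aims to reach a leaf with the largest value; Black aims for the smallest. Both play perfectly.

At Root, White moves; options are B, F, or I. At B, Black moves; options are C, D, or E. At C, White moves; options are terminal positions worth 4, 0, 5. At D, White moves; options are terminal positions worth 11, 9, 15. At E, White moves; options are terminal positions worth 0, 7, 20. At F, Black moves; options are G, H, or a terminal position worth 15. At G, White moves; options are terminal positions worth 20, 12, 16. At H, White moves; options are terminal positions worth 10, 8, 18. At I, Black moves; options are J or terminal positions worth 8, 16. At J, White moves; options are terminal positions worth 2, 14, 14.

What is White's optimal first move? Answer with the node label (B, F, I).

F

C (White): max(4, 0, 5) = 5
D (White): max(11, 9, 15) = 15
E (White): max(0, 7, 20) = 20
B (Black): min(5, 15, 20) = 5
G (White): max(20, 12, 16) = 20
H (White): max(10, 8, 18) = 18
F (Black): min(20, 18, 15) = 15
J (White): max(2, 14, 14) = 14
I (Black): min(14, 8, 16) = 8
Root (White): max(5, 15, 8) = 15
White picks the child with the highest value: F (value 15).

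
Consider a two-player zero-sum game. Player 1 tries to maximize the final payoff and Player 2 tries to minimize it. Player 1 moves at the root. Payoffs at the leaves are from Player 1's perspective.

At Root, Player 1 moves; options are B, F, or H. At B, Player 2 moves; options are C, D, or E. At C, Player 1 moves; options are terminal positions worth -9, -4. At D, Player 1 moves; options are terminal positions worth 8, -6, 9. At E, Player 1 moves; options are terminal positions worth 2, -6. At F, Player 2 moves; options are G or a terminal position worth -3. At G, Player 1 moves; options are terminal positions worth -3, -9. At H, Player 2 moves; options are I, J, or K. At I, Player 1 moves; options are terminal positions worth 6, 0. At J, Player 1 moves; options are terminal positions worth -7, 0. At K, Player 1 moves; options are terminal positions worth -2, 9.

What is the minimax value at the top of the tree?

C (Player 1): max(-9, -4) = -4
D (Player 1): max(8, -6, 9) = 9
E (Player 1): max(2, -6) = 2
B (Player 2): min(-4, 9, 2) = -4
G (Player 1): max(-3, -9) = -3
F (Player 2): min(-3, -3) = -3
I (Player 1): max(6, 0) = 6
J (Player 1): max(-7, 0) = 0
K (Player 1): max(-2, 9) = 9
H (Player 2): min(6, 0, 9) = 0
Root (Player 1): max(-4, -3, 0) = 0

0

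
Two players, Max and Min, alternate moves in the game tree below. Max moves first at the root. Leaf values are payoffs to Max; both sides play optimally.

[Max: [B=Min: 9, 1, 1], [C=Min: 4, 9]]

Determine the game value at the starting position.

4

B (Min): min(9, 1, 1) = 1
C (Min): min(4, 9) = 4
Root (Max): max(1, 4) = 4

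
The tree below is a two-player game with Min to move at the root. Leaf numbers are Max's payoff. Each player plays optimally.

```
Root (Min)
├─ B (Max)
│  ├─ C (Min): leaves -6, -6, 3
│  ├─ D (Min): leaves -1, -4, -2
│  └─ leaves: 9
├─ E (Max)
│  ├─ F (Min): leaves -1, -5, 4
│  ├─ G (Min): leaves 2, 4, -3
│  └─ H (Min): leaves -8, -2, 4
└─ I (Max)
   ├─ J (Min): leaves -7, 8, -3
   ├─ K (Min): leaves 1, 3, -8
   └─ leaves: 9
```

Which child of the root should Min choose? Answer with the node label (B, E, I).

C (Min): min(-6, -6, 3) = -6
D (Min): min(-1, -4, -2) = -4
B (Max): max(-6, -4, 9) = 9
F (Min): min(-1, -5, 4) = -5
G (Min): min(2, 4, -3) = -3
H (Min): min(-8, -2, 4) = -8
E (Max): max(-5, -3, -8) = -3
J (Min): min(-7, 8, -3) = -7
K (Min): min(1, 3, -8) = -8
I (Max): max(-7, -8, 9) = 9
Root (Min): min(9, -3, 9) = -3
Min picks the child with the lowest value: E (value -3).

E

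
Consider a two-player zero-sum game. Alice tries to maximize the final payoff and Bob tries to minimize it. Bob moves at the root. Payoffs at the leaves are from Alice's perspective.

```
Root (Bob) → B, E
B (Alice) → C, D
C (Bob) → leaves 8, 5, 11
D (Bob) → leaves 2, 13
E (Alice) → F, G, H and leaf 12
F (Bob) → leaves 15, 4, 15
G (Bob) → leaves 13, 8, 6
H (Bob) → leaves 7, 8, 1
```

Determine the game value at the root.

C (Bob): min(8, 5, 11) = 5
D (Bob): min(2, 13) = 2
B (Alice): max(5, 2) = 5
F (Bob): min(15, 4, 15) = 4
G (Bob): min(13, 8, 6) = 6
H (Bob): min(7, 8, 1) = 1
E (Alice): max(4, 6, 1, 12) = 12
Root (Bob): min(5, 12) = 5

5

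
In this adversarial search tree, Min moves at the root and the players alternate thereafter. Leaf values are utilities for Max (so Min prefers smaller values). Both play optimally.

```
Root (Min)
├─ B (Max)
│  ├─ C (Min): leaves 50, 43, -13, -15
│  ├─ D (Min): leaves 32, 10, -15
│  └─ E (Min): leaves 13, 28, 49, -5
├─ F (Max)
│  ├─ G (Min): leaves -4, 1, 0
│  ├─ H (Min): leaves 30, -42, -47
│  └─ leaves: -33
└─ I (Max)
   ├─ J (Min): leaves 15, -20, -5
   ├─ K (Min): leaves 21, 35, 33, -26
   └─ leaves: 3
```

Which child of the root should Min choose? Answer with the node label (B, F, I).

B

C (Min): min(50, 43, -13, -15) = -15
D (Min): min(32, 10, -15) = -15
E (Min): min(13, 28, 49, -5) = -5
B (Max): max(-15, -15, -5) = -5
G (Min): min(-4, 1, 0) = -4
H (Min): min(30, -42, -47) = -47
F (Max): max(-4, -47, -33) = -4
J (Min): min(15, -20, -5) = -20
K (Min): min(21, 35, 33, -26) = -26
I (Max): max(-20, -26, 3) = 3
Root (Min): min(-5, -4, 3) = -5
Min picks the child with the lowest value: B (value -5).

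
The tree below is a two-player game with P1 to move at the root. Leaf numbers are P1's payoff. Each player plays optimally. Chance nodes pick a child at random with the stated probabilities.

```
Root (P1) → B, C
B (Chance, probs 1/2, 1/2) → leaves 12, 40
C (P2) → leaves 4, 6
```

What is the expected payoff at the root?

B (Chance): 1/2·12 + 1/2·40 = 26
C (P2): min(4, 6) = 4
Root (P1): max(26, 4) = 26

26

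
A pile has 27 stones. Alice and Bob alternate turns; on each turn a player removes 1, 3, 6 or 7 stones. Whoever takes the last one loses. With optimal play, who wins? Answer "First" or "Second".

Positions where the player to move wins (W) vs loses (L):
i:   0  1  2  3  4  5  6  7  8  9 10 11 12 13 14 15 16 17 18 19 20 21 22 23 24 25 26 27
     W  L  W  L  W  L  W  W  W  W  W  W  W  L  W  L  W  L  W  W  W  W  W  W  W  L  W  L
Position 27 is L, so the second player wins.

Second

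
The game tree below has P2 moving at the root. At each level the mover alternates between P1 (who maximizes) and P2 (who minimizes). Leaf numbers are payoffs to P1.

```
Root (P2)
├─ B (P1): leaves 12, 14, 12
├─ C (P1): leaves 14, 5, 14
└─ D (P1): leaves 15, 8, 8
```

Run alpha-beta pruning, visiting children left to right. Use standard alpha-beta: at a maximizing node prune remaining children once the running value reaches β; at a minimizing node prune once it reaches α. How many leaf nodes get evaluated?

5

B [α=-∞,β=+∞]: v=14
C [α=-∞,β=14]: v=14 after child 1 ≥ β → β-cutoff, skip 2
D [α=-∞,β=14]: v=15 after child 1 ≥ β → β-cutoff, skip 2
Root [α=-∞,β=+∞]: v=14
Leaves evaluated: 5 of 9.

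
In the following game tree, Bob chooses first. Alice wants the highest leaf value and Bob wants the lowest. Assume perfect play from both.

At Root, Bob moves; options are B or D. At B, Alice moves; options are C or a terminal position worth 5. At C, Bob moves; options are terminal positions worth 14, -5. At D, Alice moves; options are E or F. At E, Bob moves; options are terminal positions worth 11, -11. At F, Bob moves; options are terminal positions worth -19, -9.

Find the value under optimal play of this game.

C (Bob): min(14, -5) = -5
B (Alice): max(-5, 5) = 5
E (Bob): min(11, -11) = -11
F (Bob): min(-19, -9) = -19
D (Alice): max(-11, -19) = -11
Root (Bob): min(5, -11) = -11

-11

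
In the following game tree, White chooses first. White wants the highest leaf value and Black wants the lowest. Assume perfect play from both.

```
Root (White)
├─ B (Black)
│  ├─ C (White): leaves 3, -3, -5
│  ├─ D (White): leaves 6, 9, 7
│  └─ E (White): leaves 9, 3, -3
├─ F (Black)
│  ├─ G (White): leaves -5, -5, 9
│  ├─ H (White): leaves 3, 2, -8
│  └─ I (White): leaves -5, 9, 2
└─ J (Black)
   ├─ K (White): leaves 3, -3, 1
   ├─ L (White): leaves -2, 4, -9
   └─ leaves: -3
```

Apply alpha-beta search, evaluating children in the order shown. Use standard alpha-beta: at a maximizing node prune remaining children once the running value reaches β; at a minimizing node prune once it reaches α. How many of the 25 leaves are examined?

C [α=-∞,β=+∞]: v=3
D [α=-∞,β=3]: v=6 after child 1 ≥ β → β-cutoff, skip 2
E [α=-∞,β=3]: v=9 after child 1 ≥ β → β-cutoff, skip 2
B [α=-∞,β=+∞]: v=3
G [α=3,β=+∞]: v=9
H [α=3,β=9]: v=3
F [α=3,β=+∞]: v=3 after child 2 ≤ α → α-cutoff, skip 1
K [α=3,β=+∞]: v=3
J [α=3,β=+∞]: v=3 after child 1 ≤ α → α-cutoff, skip 2
Root [α=-∞,β=+∞]: v=3
Leaves evaluated: 14 of 25.

14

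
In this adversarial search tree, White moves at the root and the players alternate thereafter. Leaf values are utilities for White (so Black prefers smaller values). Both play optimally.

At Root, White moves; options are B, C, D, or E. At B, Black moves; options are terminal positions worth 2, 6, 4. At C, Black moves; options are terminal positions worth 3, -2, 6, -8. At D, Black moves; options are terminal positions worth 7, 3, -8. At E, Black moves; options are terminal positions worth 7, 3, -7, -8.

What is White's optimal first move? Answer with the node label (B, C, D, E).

B (Black): min(2, 6, 4) = 2
C (Black): min(3, -2, 6, -8) = -8
D (Black): min(7, 3, -8) = -8
E (Black): min(7, 3, -7, -8) = -8
Root (White): max(2, -8, -8, -8) = 2
White picks the child with the highest value: B (value 2).

B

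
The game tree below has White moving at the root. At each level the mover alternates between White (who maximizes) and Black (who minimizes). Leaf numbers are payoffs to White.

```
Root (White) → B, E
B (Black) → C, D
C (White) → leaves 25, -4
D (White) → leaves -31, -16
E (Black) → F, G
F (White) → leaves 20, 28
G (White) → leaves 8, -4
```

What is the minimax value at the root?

C (White): max(25, -4) = 25
D (White): max(-31, -16) = -16
B (Black): min(25, -16) = -16
F (White): max(20, 28) = 28
G (White): max(8, -4) = 8
E (Black): min(28, 8) = 8
Root (White): max(-16, 8) = 8

8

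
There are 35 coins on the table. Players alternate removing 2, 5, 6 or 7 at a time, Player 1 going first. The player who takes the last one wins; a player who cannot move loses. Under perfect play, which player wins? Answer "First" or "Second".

First

Mark each pile size as W (mover wins) or L (mover loses):
i:   0  1  2  3  4  5  6  7  8  9 10 11 12 13 14 15 16 17 18 19 20 21 22 23 24 25 26 27 28 29 30 31 32 33 34 35
     L  L  W  W  L  W  W  W  W  W  W  W  L  L  W  W  L  W  W  W  W  W  W  W  L  L  W  W  L  W  W  W  W  W  W  W
Position 35 is W, so the first player wins.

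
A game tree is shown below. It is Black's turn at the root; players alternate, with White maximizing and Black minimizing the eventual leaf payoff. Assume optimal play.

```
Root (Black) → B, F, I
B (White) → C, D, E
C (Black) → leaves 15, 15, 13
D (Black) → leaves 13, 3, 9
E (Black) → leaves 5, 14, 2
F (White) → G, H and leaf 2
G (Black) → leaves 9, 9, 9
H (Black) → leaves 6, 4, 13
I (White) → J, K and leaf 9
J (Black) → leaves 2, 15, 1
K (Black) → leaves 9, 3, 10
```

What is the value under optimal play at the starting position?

9

C (Black): min(15, 15, 13) = 13
D (Black): min(13, 3, 9) = 3
E (Black): min(5, 14, 2) = 2
B (White): max(13, 3, 2) = 13
G (Black): min(9, 9, 9) = 9
H (Black): min(6, 4, 13) = 4
F (White): max(9, 4, 2) = 9
J (Black): min(2, 15, 1) = 1
K (Black): min(9, 3, 10) = 3
I (White): max(1, 3, 9) = 9
Root (Black): min(13, 9, 9) = 9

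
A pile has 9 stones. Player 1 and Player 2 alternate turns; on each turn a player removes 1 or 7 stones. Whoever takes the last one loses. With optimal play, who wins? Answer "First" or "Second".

Positions where the player to move wins (W) vs loses (L):
i:   0  1  2  3  4  5  6  7  8  9
     W  L  W  L  W  L  W  L  W  L
Position 9 is L, so the second player wins.

Second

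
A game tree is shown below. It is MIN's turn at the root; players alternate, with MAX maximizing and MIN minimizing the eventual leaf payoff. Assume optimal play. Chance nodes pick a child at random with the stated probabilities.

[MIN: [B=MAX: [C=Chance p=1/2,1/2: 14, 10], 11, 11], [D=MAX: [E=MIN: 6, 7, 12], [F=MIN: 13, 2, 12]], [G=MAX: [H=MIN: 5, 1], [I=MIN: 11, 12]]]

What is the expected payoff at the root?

6

C (Chance): 1/2·14 + 1/2·10 = 12
B (MAX): max(12, 11, 11) = 12
E (MIN): min(6, 7, 12) = 6
F (MIN): min(13, 2, 12) = 2
D (MAX): max(6, 2) = 6
H (MIN): min(5, 1) = 1
I (MIN): min(11, 12) = 11
G (MAX): max(1, 11) = 11
Root (MIN): min(12, 6, 11) = 6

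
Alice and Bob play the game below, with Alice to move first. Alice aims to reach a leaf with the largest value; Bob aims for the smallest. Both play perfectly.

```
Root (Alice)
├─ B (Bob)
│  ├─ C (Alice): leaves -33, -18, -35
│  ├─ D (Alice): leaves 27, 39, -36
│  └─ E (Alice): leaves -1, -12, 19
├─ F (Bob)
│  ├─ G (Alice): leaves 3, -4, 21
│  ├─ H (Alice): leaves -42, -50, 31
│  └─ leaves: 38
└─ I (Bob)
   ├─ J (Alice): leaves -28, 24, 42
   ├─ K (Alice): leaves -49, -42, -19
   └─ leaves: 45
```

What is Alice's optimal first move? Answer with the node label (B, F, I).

F

C (Alice): max(-33, -18, -35) = -18
D (Alice): max(27, 39, -36) = 39
E (Alice): max(-1, -12, 19) = 19
B (Bob): min(-18, 39, 19) = -18
G (Alice): max(3, -4, 21) = 21
H (Alice): max(-42, -50, 31) = 31
F (Bob): min(21, 31, 38) = 21
J (Alice): max(-28, 24, 42) = 42
K (Alice): max(-49, -42, -19) = -19
I (Bob): min(42, -19, 45) = -19
Root (Alice): max(-18, 21, -19) = 21
Alice picks the child with the highest value: F (value 21).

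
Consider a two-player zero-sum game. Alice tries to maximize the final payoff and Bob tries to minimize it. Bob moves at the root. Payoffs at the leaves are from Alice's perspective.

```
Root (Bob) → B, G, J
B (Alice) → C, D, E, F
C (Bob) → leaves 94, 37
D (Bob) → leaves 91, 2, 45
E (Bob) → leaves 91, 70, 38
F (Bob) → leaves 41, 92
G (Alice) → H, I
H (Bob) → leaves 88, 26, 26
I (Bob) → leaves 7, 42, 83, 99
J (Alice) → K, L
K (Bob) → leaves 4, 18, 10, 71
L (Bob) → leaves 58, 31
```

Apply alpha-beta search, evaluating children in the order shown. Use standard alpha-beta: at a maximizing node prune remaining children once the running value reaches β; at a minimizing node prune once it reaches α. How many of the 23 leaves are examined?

C [α=-∞,β=+∞]: v=37
D [α=37,β=+∞]: v=2 after child 2 ≤ α → α-cutoff, skip 1
E [α=37,β=+∞]: v=38
F [α=38,β=+∞]: v=41
B [α=-∞,β=+∞]: v=41
H [α=-∞,β=41]: v=26
I [α=26,β=41]: v=7 after child 1 ≤ α → α-cutoff, skip 3
G [α=-∞,β=41]: v=26
K [α=-∞,β=26]: v=4
L [α=4,β=26]: v=31
J [α=-∞,β=26]: v=31
Root [α=-∞,β=+∞]: v=26
Leaves evaluated: 19 of 23.

19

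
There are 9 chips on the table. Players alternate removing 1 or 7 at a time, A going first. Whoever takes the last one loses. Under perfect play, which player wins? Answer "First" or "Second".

Second

Mark each pile size as W (mover wins) or L (mover loses):
i:   0  1  2  3  4  5  6  7  8  9
     W  L  W  L  W  L  W  L  W  L
Position 9 is L, so the second player wins.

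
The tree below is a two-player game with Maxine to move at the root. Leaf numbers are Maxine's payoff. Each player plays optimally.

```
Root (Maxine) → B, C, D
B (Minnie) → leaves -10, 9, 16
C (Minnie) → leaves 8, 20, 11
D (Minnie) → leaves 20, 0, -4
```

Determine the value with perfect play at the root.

B (Minnie): min(-10, 9, 16) = -10
C (Minnie): min(8, 20, 11) = 8
D (Minnie): min(20, 0, -4) = -4
Root (Maxine): max(-10, 8, -4) = 8

8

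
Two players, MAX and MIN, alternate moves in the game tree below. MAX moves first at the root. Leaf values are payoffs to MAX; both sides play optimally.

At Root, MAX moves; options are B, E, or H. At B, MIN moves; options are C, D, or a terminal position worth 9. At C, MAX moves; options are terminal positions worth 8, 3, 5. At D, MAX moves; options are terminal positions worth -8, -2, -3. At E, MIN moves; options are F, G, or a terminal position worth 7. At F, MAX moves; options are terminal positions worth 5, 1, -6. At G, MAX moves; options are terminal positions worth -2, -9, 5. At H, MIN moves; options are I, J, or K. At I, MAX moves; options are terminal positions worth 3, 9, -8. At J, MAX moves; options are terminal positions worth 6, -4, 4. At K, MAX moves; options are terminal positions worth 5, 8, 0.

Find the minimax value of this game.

C (MAX): max(8, 3, 5) = 8
D (MAX): max(-8, -2, -3) = -2
B (MIN): min(8, -2, 9) = -2
F (MAX): max(5, 1, -6) = 5
G (MAX): max(-2, -9, 5) = 5
E (MIN): min(5, 5, 7) = 5
I (MAX): max(3, 9, -8) = 9
J (MAX): max(6, -4, 4) = 6
K (MAX): max(5, 8, 0) = 8
H (MIN): min(9, 6, 8) = 6
Root (MAX): max(-2, 5, 6) = 6

6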